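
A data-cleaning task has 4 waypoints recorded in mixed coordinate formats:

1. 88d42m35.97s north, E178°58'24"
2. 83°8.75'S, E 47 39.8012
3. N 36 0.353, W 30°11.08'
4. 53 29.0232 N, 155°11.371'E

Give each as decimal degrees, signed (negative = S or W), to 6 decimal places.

1. 88.709992, 178.973333
2. -83.145833, 47.663353
3. 36.005883, -30.184667
4. 53.483720, 155.189517

Point 1:
  Latitude: 88 + 42/60 + 35.97/3600 = 88.7099917
  N ⇒ keep positive
  Lon: 178° + 58/60 + 24/3600 = 178 + 0.966667 + 0.006667 = 178.9733333
  E → positive
Point 2:
  Lat: 8.75′ = 0.145833°; total 83.1458333
  hemisphere S, so the sign is −
  λ: 39.8012′ = 0.663353°; total 47.6633533
  E → positive
Point 3:
  Lat: 0.353′ = 0.005883°; total 36.0058833
  N ⇒ keep positive
  Lon: 11.08′ = 0.184667°; total 30.1846667
  hemisphere W, so the sign is −
Point 4:
  φ: 29.0232′ = 0.483720°; total 53.4837200
  N → positive
  Lon: 155 + 11.371/60 = 155.1895167
  E ⇒ keep positive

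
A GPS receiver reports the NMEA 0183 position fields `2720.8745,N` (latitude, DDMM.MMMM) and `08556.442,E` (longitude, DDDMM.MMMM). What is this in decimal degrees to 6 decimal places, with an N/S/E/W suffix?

27.347908° N, 85.940700° E

Lat: split at 2 digits → 27° and 20.8745′; 27 + 20.8745/60 = 27.3479083
Longitude: split at 3 digits → 085° and 56.442′; 85 + 56.442/60 = 85.9407000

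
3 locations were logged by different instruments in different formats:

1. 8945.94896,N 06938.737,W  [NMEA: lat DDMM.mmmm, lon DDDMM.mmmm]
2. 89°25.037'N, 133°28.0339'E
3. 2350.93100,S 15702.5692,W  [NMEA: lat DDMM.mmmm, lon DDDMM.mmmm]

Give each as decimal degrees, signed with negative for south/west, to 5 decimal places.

1. 89.76582, -69.64562
2. 89.41728, 133.46723
3. -23.84885, -157.04282

Point 1:
  Lat: split at 2 digits → 89° and 45.94896′; 89 + 45.94896/60 = 89.765816
  N → positive
  Longitude: split at 3 digits → 069° and 38.737′; 69 + 38.737/60 = 69.645617
  W ⇒ negate
Point 2:
  Lat: 25.037′ = 0.417283°; total 89.417283
  N ⇒ keep positive
  Longitude: 28.0339′ = 0.467232°; total 133.467232
  E ⇒ keep positive
Point 3:
  Latitude: split at 2 digits → 23° and 50.931′; 23 + 50.931/60 = 23.848850
  S ⇒ negate
  Longitude: split at 3 digits → 157° and 2.5692′; 157 + 2.5692/60 = 157.042820
  W → negative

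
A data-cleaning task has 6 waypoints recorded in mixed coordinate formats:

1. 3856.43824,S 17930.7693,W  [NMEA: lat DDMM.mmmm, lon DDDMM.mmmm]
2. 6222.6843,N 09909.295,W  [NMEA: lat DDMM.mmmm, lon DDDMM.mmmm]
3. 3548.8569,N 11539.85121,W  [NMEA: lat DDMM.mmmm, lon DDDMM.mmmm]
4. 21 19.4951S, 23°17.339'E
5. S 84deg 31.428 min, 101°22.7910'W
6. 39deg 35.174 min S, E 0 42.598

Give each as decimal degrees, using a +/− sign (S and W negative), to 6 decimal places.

1. -38.940637, -179.512822
2. 62.378072, -99.154917
3. 35.814282, -115.664187
4. -21.324918, 23.288983
5. -84.523800, -101.379850
6. -39.586233, 0.709967

Point 1:
  φ: split at 2 digits → 38° and 56.43824′; 38 + 56.43824/60 = 38.9406373
  S ⇒ negate
  Longitude: degrees = first 3 digits = 179, minutes = 30.7693; 179 + 30.7693/60 = 179.5128217
  W ⇒ negate
Point 2:
  Lat: degrees = first 2 digits = 62, minutes = 22.6843; 62 + 22.6843/60 = 62.3780717
  N ⇒ keep positive
  Longitude: degrees = first 3 digits = 99, minutes = 9.295; 99 + 9.295/60 = 99.1549167
  hemisphere W, so the sign is −
Point 3:
  Lat: split at 2 digits → 35° and 48.8569′; 35 + 48.8569/60 = 35.8142817
  N → positive
  Lon: degrees = first 3 digits = 115, minutes = 39.85121; 115 + 39.85121/60 = 115.6641868
  W → negative
Point 4:
  φ: 21 + 19.4951/60 = 21.3249183
  hemisphere S, so the sign is −
  λ: 17.339′ = 0.288983°; total 23.2889833
  E ⇒ keep positive
Point 5:
  φ: 31.428′ = 0.523800°; total 84.5238000
  S → negative
  λ: 101 + 22.791/60 = 101.3798500
  W → negative
Point 6:
  Lat: 35.174′ = 0.586233°; total 39.5862333
  hemisphere S, so the sign is −
  Lon: 42.598′ = 0.709967°; total 0.7099667
  E ⇒ keep positive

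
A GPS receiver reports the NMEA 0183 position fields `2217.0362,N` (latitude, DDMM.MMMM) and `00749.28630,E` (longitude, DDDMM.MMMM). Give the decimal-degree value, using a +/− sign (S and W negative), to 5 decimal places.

22.28394, 7.82144

Latitude: split at 2 digits → 22° and 17.0362′; 22 + 17.0362/60 = 22.283937
N ⇒ keep positive
λ: split at 3 digits → 007° and 49.2863′; 7 + 49.2863/60 = 7.821438
E → positive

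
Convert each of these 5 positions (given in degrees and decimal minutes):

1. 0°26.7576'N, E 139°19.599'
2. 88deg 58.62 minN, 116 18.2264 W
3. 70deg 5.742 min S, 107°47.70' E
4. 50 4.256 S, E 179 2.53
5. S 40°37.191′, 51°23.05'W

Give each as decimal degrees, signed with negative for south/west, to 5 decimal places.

1. 0.44596, 139.32665
2. 88.97700, -116.30377
3. -70.09570, 107.79500
4. -50.07093, 179.04217
5. -40.61985, -51.38417

Point 1:
  Lat: 0 + 26.7576/60 = 0.445960
  N ⇒ keep positive
  Lon: 19.599′ = 0.326650°; total 139.326650
  E ⇒ keep positive
Point 2:
  Lat: 58.62′ = 0.977000°; total 88.977000
  N → positive
  Longitude: 116 + 18.2264/60 = 116.303773
  W → negative
Point 3:
  Latitude: 5.742′ = 0.095700°; total 70.095700
  S → negative
  λ: 47.7′ = 0.795000°; total 107.795000
  E → positive
Point 4:
  φ: 50 + 4.256/60 = 50.070933
  S → negative
  Lon: 179 + 2.53/60 = 179.042167
  E ⇒ keep positive
Point 5:
  Lat: 37.191′ = 0.619850°; total 40.619850
  S ⇒ negate
  Longitude: 51 + 23.05/60 = 51.384167
  W → negative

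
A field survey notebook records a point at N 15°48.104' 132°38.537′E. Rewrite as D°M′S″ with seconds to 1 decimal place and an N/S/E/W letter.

15°48′6.2″ N, 132°38′32.2″ E

Latitude: 48.10400′ → 48′ and 0.10400 × 60 = 6.240″
Lon: 38.53700′ → 38′ and 0.53700 × 60 = 32.220″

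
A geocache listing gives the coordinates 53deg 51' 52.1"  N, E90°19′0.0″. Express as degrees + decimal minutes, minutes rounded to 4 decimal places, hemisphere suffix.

φ: 51 + 52.1/60 = 51.868333′
λ: seconds/60 = 0.00000; minutes = 19 + 0.00000 = 19.000000

53° 51.8683′ N, 90° 19.0000′ E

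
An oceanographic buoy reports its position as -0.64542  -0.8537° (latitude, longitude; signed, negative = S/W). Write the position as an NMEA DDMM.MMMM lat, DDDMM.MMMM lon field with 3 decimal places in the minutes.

0038.725,S / 00051.222,W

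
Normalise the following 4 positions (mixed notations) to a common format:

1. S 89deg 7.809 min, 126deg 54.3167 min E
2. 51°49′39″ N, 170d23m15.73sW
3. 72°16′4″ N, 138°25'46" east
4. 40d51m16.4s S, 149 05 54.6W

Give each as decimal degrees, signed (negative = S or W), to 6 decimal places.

Point 1:
  φ: 7.809′ = 0.130150°; total 89.1301500
  S ⇒ negate
  Longitude: 126 + 54.3167/60 = 126.9052783
  E ⇒ keep positive
Point 2:
  Latitude: 51 + 49/60 + 39/3600 = 51.8275000
  N → positive
  Longitude: 170 + 23/60 + 15.73/3600 = 170.3877028
  W → negative
Point 3:
  Latitude: 72 + 16/60 + 4/3600 = 72.2677778
  N → positive
  Lon: 138° + 25/60 + 46/3600 = 138 + 0.416667 + 0.012778 = 138.4294444
  E ⇒ keep positive
Point 4:
  φ: 51′ + 16.4″ = 51.27333′; 40 + 51.27333/60 = 40.8545556
  hemisphere S, so the sign is −
  λ: 5′ + 54.6″ = 5.91000′; 149 + 5.91000/60 = 149.0985000
  W → negative

1. -89.130150, 126.905278
2. 51.827500, -170.387703
3. 72.267778, 138.429444
4. -40.854556, -149.098500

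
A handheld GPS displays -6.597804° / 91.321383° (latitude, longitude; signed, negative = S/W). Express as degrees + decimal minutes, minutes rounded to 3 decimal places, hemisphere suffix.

Latitude is negative → S; |value| = 6.597804
Latitude: minutes = (6.597804 − 6) × 60 = 35.86824
Longitude: minutes = (91.321383 − 91) × 60 = 19.28298

6° 35.868′ S, 91° 19.283′ E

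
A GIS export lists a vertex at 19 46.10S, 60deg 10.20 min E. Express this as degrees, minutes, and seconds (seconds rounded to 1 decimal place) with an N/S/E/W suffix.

Lat: fractional minutes 0.10000 × 60 = 6.000″
Longitude: 10.20000′ → 10′ and 0.20000 × 60 = 12.000″

19°46′6.0″ S, 60°10′12.0″ E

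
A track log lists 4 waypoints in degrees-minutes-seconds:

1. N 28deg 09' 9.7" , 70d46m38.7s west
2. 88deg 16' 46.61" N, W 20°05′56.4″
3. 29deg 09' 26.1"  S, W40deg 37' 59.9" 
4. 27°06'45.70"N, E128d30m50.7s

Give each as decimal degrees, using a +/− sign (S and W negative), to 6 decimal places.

1. 28.152694, -70.777417
2. 88.279614, -20.099000
3. -29.157250, -40.633306
4. 27.112694, 128.514083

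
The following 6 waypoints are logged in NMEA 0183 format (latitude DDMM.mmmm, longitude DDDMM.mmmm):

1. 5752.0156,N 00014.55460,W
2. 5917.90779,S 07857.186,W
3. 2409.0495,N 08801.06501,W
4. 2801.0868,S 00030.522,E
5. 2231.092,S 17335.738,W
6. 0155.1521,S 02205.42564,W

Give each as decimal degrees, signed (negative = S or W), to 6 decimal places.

Point 1:
  φ: degrees = first 2 digits = 57, minutes = 52.0156; 57 + 52.0156/60 = 57.8669267
  N ⇒ keep positive
  Lon: degrees = first 3 digits = 0, minutes = 14.5546; 0 + 14.5546/60 = 0.2425767
  W ⇒ negate
Point 2:
  Latitude: split at 2 digits → 59° and 17.90779′; 59 + 17.90779/60 = 59.2984632
  S → negative
  λ: degrees = first 3 digits = 78, minutes = 57.186; 78 + 57.186/60 = 78.9531000
  hemisphere W, so the sign is −
Point 3:
  Latitude: degrees = first 2 digits = 24, minutes = 9.0495; 24 + 9.0495/60 = 24.1508250
  N → positive
  Longitude: degrees = first 3 digits = 88, minutes = 1.06501; 88 + 1.06501/60 = 88.0177502
  W ⇒ negate
Point 4:
  φ: split at 2 digits → 28° and 1.0868′; 28 + 1.0868/60 = 28.0181133
  S → negative
  Lon: split at 3 digits → 000° and 30.522′; 0 + 30.522/60 = 0.5087000
  E → positive
Point 5:
  φ: degrees = first 2 digits = 22, minutes = 31.092; 22 + 31.092/60 = 22.5182000
  S → negative
  λ: split at 3 digits → 173° and 35.738′; 173 + 35.738/60 = 173.5956333
  W → negative
Point 6:
  φ: split at 2 digits → 01° and 55.1521′; 1 + 55.1521/60 = 1.9192017
  S ⇒ negate
  λ: split at 3 digits → 022° and 5.42564′; 22 + 5.42564/60 = 22.0904273
  W ⇒ negate

1. 57.866927, -0.242577
2. -59.298463, -78.953100
3. 24.150825, -88.017750
4. -28.018113, 0.508700
5. -22.518200, -173.595633
6. -1.919202, -22.090427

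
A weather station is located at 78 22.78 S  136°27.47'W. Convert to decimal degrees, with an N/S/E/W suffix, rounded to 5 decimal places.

78.37967° S, 136.45783° W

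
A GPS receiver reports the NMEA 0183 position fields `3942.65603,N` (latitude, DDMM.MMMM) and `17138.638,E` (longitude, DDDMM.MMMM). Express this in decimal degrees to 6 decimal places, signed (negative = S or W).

39.710934, 171.643967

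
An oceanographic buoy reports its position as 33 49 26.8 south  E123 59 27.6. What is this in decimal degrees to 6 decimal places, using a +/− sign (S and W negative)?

φ: 33 + 49/60 + 26.8/3600 = 33.8241111
S ⇒ negate
Lon: 123° + 59/60 + 27.6/3600 = 123 + 0.983333 + 0.007667 = 123.9910000
E ⇒ keep positive

-33.824111, 123.991000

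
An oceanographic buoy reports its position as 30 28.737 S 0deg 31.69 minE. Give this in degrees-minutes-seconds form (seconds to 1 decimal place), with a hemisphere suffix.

Lat: fractional minutes 0.73700 × 60 = 44.220″
Lon: 31.69000′ → 31′ and 0.69000 × 60 = 41.400″

30°28′44.2″ S, 0°31′41.4″ E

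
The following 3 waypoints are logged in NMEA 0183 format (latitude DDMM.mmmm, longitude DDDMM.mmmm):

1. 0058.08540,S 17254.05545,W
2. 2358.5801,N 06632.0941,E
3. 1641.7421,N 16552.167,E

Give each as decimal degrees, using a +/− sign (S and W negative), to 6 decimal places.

Point 1:
  φ: degrees = first 2 digits = 0, minutes = 58.0854; 0 + 58.0854/60 = 0.9680900
  hemisphere S, so the sign is −
  Longitude: degrees = first 3 digits = 172, minutes = 54.05545; 172 + 54.05545/60 = 172.9009242
  hemisphere W, so the sign is −
Point 2:
  φ: degrees = first 2 digits = 23, minutes = 58.5801; 23 + 58.5801/60 = 23.9763350
  N ⇒ keep positive
  Lon: degrees = first 3 digits = 66, minutes = 32.0941; 66 + 32.0941/60 = 66.5349017
  E → positive
Point 3:
  φ: degrees = first 2 digits = 16, minutes = 41.7421; 16 + 41.7421/60 = 16.6957017
  N ⇒ keep positive
  Longitude: split at 3 digits → 165° and 52.167′; 165 + 52.167/60 = 165.8694500
  E ⇒ keep positive

1. -0.968090, -172.900924
2. 23.976335, 66.534902
3. 16.695702, 165.869450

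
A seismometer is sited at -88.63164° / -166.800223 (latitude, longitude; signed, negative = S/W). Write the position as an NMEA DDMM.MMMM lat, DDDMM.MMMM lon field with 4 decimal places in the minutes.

Latitude is negative → S; |value| = 88.631640
φ: 88° + 0.631640 × 60 = 88° 37.898400′
Longitude is negative → W; |value| = 166.800223
Longitude: 166° + 0.800223 × 60 = 166° 48.013380′

8837.8984,S / 16648.0134,W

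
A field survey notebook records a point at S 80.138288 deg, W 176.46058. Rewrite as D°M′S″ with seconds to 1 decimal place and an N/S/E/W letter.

80°08′17.8″ S, 176°27′38.1″ W

Lat: 0.138288° → 8.29728′; 0.29728 × 60 = 17.837″
Lon: whole degrees 176; 27.63480′ → 27′ and 38.088″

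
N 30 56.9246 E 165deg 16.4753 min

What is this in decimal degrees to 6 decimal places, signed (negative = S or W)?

30.948743, 165.274588

φ: 30 + 56.9246/60 = 30.9487433
N → positive
Longitude: 165 + 16.4753/60 = 165.2745883
E → positive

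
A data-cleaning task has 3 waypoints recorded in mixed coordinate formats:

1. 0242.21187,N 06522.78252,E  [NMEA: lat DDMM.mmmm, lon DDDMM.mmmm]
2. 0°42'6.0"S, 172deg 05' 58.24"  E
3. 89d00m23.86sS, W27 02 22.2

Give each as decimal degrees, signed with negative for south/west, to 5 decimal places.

1. 2.70353, 65.37971
2. -0.70167, 172.09951
3. -89.00663, -27.03950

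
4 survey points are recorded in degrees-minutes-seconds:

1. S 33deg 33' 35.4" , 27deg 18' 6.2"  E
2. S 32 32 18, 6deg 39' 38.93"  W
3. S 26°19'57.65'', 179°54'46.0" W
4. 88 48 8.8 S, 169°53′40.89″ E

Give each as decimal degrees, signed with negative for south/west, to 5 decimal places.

Point 1:
  Lat: 33′ + 35.4″ = 33.59000′; 33 + 33.59000/60 = 33.559833
  S ⇒ negate
  λ: 27 + 18/60 + 6.2/3600 = 27.301722
  E ⇒ keep positive
Point 2:
  Latitude: 32° + 32/60 + 18/3600 = 32 + 0.533333 + 0.005000 = 32.538333
  hemisphere S, so the sign is −
  Longitude: 6 + 39/60 + 38.93/3600 = 6.660814
  hemisphere W, so the sign is −
Point 3:
  Lat: 26 + 19/60 + 57.65/3600 = 26.332681
  S → negative
  Longitude: 54′ + 46″ = 54.76667′; 179 + 54.76667/60 = 179.912778
  W → negative
Point 4:
  Lat: 88° + 48/60 + 8.8/3600 = 88 + 0.800000 + 0.002444 = 88.802444
  hemisphere S, so the sign is −
  Lon: 53′ + 40.89″ = 53.68150′; 169 + 53.68150/60 = 169.894692
  E → positive

1. -33.55983, 27.30172
2. -32.53833, -6.66081
3. -26.33268, -179.91278
4. -88.80244, 169.89469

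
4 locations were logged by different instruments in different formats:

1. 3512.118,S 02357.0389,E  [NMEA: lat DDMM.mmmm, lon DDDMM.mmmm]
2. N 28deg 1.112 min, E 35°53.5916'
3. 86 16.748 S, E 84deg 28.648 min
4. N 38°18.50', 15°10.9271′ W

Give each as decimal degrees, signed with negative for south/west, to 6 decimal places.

Point 1:
  Lat: degrees = first 2 digits = 35, minutes = 12.118; 35 + 12.118/60 = 35.2019667
  S → negative
  Lon: degrees = first 3 digits = 23, minutes = 57.0389; 23 + 57.0389/60 = 23.9506483
  E ⇒ keep positive
Point 2:
  φ: 1.112′ = 0.018533°; total 28.0185333
  N → positive
  Lon: 35 + 53.5916/60 = 35.8931933
  E ⇒ keep positive
Point 3:
  Lat: 86 + 16.748/60 = 86.2791333
  S ⇒ negate
  λ: 84 + 28.648/60 = 84.4774667
  E → positive
Point 4:
  φ: 38 + 18.5/60 = 38.3083333
  N ⇒ keep positive
  λ: 15 + 10.9271/60 = 15.1821183
  W → negative

1. -35.201967, 23.950648
2. 28.018533, 35.893193
3. -86.279133, 84.477467
4. 38.308333, -15.182118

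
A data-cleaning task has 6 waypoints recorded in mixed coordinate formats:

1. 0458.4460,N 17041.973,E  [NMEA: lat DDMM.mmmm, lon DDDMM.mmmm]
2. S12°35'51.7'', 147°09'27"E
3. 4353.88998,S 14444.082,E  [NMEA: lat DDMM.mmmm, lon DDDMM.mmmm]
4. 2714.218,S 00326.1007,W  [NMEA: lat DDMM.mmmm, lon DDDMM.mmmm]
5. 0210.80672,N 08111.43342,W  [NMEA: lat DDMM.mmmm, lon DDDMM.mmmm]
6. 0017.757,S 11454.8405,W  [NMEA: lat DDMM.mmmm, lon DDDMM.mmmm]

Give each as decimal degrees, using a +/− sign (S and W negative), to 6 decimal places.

Point 1:
  Latitude: degrees = first 2 digits = 4, minutes = 58.446; 4 + 58.446/60 = 4.9741000
  N → positive
  Longitude: split at 3 digits → 170° and 41.973′; 170 + 41.973/60 = 170.6995500
  E ⇒ keep positive
Point 2:
  Lat: 12 + 35/60 + 51.7/3600 = 12.5976944
  S ⇒ negate
  Lon: 147° + 9/60 + 27/3600 = 147 + 0.150000 + 0.007500 = 147.1575000
  E → positive
Point 3:
  Lat: split at 2 digits → 43° and 53.88998′; 43 + 53.88998/60 = 43.8981663
  hemisphere S, so the sign is −
  Longitude: split at 3 digits → 144° and 44.082′; 144 + 44.082/60 = 144.7347000
  E ⇒ keep positive
Point 4:
  Lat: degrees = first 2 digits = 27, minutes = 14.218; 27 + 14.218/60 = 27.2369667
  hemisphere S, so the sign is −
  Longitude: degrees = first 3 digits = 3, minutes = 26.1007; 3 + 26.1007/60 = 3.4350117
  W → negative
Point 5:
  Lat: degrees = first 2 digits = 2, minutes = 10.80672; 2 + 10.80672/60 = 2.1801120
  N → positive
  λ: degrees = first 3 digits = 81, minutes = 11.43342; 81 + 11.43342/60 = 81.1905570
  W ⇒ negate
Point 6:
  φ: degrees = first 2 digits = 0, minutes = 17.757; 0 + 17.757/60 = 0.2959500
  S ⇒ negate
  Longitude: split at 3 digits → 114° and 54.8405′; 114 + 54.8405/60 = 114.9140083
  W → negative

1. 4.974100, 170.699550
2. -12.597694, 147.157500
3. -43.898166, 144.734700
4. -27.236967, -3.435012
5. 2.180112, -81.190557
6. -0.295950, -114.914008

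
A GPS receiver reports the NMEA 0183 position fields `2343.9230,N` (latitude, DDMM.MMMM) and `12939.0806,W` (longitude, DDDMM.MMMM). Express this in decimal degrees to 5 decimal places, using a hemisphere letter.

23.73205° N, 129.65134° W

Latitude: split at 2 digits → 23° and 43.923′; 23 + 43.923/60 = 23.732050
Lon: degrees = first 3 digits = 129, minutes = 39.0806; 129 + 39.0806/60 = 129.651343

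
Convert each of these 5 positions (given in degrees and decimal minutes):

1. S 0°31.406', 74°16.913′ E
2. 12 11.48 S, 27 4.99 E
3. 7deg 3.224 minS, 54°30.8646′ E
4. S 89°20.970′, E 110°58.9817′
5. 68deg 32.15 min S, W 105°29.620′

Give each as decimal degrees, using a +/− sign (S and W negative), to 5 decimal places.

1. -0.52343, 74.28188
2. -12.19133, 27.08317
3. -7.05373, 54.51441
4. -89.34950, 110.98303
5. -68.53583, -105.49367

Point 1:
  Lat: 31.406′ = 0.523433°; total 0.523433
  S → negative
  Longitude: 74 + 16.913/60 = 74.281883
  E → positive
Point 2:
  Latitude: 11.48′ = 0.191333°; total 12.191333
  S ⇒ negate
  Longitude: 27 + 4.99/60 = 27.083167
  E → positive
Point 3:
  Latitude: 3.224′ = 0.053733°; total 7.053733
  S ⇒ negate
  λ: 30.8646′ = 0.514410°; total 54.514410
  E ⇒ keep positive
Point 4:
  φ: 89 + 20.97/60 = 89.349500
  S ⇒ negate
  Longitude: 58.9817′ = 0.983028°; total 110.983028
  E ⇒ keep positive
Point 5:
  Lat: 32.15′ = 0.535833°; total 68.535833
  S → negative
  λ: 29.62′ = 0.493667°; total 105.493667
  W ⇒ negate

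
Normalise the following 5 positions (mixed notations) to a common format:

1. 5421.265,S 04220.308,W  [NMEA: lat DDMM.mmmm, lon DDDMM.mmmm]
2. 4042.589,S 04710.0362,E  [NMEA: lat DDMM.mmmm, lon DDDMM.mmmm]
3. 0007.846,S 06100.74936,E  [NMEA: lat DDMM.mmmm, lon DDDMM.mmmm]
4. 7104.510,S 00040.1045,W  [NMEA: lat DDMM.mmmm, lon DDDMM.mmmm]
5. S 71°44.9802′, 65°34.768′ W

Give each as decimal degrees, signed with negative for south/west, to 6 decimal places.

1. -54.354417, -42.338467
2. -40.709817, 47.167270
3. -0.130767, 61.012489
4. -71.075167, -0.668408
5. -71.749670, -65.579467

Point 1:
  φ: split at 2 digits → 54° and 21.265′; 54 + 21.265/60 = 54.3544167
  S ⇒ negate
  Lon: degrees = first 3 digits = 42, minutes = 20.308; 42 + 20.308/60 = 42.3384667
  W → negative
Point 2:
  Lat: split at 2 digits → 40° and 42.589′; 40 + 42.589/60 = 40.7098167
  S ⇒ negate
  Longitude: split at 3 digits → 047° and 10.0362′; 47 + 10.0362/60 = 47.1672700
  E → positive
Point 3:
  Latitude: degrees = first 2 digits = 0, minutes = 7.846; 0 + 7.846/60 = 0.1307667
  S ⇒ negate
  Lon: degrees = first 3 digits = 61, minutes = 0.74936; 61 + 0.74936/60 = 61.0124893
  E → positive
Point 4:
  φ: degrees = first 2 digits = 71, minutes = 4.51; 71 + 4.51/60 = 71.0751667
  S → negative
  Longitude: degrees = first 3 digits = 0, minutes = 40.1045; 0 + 40.1045/60 = 0.6684083
  hemisphere W, so the sign is −
Point 5:
  φ: 71 + 44.9802/60 = 71.7496700
  S → negative
  Longitude: 34.768′ = 0.579467°; total 65.5794667
  W → negative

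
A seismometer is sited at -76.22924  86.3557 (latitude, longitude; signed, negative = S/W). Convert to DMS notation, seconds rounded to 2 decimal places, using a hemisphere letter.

76°13′45.26″ S, 86°21′20.52″ E

Latitude is negative → S; |value| = 76.229240
Lat: whole degrees 76; 13.75440′ → 13′ and 45.2640″
Lon: whole degrees 86; 21.34200′ → 21′ and 20.5200″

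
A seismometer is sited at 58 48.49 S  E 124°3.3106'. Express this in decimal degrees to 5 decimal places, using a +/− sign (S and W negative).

Latitude: 58 + 48.49/60 = 58.808167
S → negative
λ: 124 + 3.3106/60 = 124.055177
E → positive

-58.80817, 124.05518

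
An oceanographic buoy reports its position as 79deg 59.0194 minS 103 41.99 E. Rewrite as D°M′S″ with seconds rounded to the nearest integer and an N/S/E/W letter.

79°59′1″ S, 103°41′59″ E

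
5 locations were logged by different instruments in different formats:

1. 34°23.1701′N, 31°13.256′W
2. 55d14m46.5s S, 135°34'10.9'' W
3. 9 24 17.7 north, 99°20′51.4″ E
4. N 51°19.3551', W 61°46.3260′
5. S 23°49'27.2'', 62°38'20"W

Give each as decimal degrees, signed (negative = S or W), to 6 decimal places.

Point 1:
  φ: 34 + 23.1701/60 = 34.3861683
  N → positive
  Lon: 31 + 13.256/60 = 31.2209333
  hemisphere W, so the sign is −
Point 2:
  Lat: 55° + 14/60 + 46.5/3600 = 55 + 0.233333 + 0.012917 = 55.2462500
  hemisphere S, so the sign is −
  Longitude: 135° + 34/60 + 10.9/3600 = 135 + 0.566667 + 0.003028 = 135.5696944
  hemisphere W, so the sign is −
Point 3:
  Lat: 9° + 24/60 + 17.7/3600 = 9 + 0.400000 + 0.004917 = 9.4049167
  N → positive
  Longitude: 20′ + 51.4″ = 20.85667′; 99 + 20.85667/60 = 99.3476111
  E ⇒ keep positive
Point 4:
  Lat: 19.3551′ = 0.322585°; total 51.3225850
  N ⇒ keep positive
  λ: 61 + 46.326/60 = 61.7721000
  hemisphere W, so the sign is −
Point 5:
  φ: 23 + 49/60 + 27.2/3600 = 23.8242222
  S ⇒ negate
  Longitude: 62 + 38/60 + 20/3600 = 62.6388889
  hemisphere W, so the sign is −

1. 34.386168, -31.220933
2. -55.246250, -135.569694
3. 9.404917, 99.347611
4. 51.322585, -61.772100
5. -23.824222, -62.638889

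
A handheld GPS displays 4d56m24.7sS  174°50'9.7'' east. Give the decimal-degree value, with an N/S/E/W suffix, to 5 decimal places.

Latitude: 56′ + 24.7″ = 56.41167′; 4 + 56.41167/60 = 4.940194
Longitude: 174 + 50/60 + 9.7/3600 = 174.836028

4.94019° S, 174.83603° E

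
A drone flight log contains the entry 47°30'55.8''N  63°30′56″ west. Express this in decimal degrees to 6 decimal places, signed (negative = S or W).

47.515500, -63.515556

Lat: 47 + 30/60 + 55.8/3600 = 47.5155000
N → positive
λ: 63 + 30/60 + 56/3600 = 63.5155556
hemisphere W, so the sign is −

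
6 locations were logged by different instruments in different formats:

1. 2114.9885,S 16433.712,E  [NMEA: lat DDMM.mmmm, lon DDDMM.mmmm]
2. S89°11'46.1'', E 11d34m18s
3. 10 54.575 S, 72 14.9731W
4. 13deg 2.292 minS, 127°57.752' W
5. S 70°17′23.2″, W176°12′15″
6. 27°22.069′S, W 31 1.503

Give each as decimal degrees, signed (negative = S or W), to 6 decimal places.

1. -21.249808, 164.561867
2. -89.196139, 11.571667
3. -10.909583, -72.249552
4. -13.038200, -127.962533
5. -70.289778, -176.204167
6. -27.367817, -31.025050

Point 1:
  Latitude: degrees = first 2 digits = 21, minutes = 14.9885; 21 + 14.9885/60 = 21.2498083
  S ⇒ negate
  Longitude: degrees = first 3 digits = 164, minutes = 33.712; 164 + 33.712/60 = 164.5618667
  E → positive
Point 2:
  Lat: 11′ + 46.1″ = 11.76833′; 89 + 11.76833/60 = 89.1961389
  hemisphere S, so the sign is −
  Lon: 34′ + 18″ = 34.30000′; 11 + 34.30000/60 = 11.5716667
  E → positive
Point 3:
  φ: 54.575′ = 0.909583°; total 10.9095833
  S ⇒ negate
  Lon: 72 + 14.9731/60 = 72.2495517
  hemisphere W, so the sign is −
Point 4:
  Lat: 2.292′ = 0.038200°; total 13.0382000
  S ⇒ negate
  λ: 127 + 57.752/60 = 127.9625333
  W → negative
Point 5:
  Lat: 70° + 17/60 + 23.2/3600 = 70 + 0.283333 + 0.006444 = 70.2897778
  S → negative
  Lon: 176 + 12/60 + 15/3600 = 176.2041667
  hemisphere W, so the sign is −
Point 6:
  Latitude: 22.069′ = 0.367817°; total 27.3678167
  S ⇒ negate
  Lon: 1.503′ = 0.025050°; total 31.0250500
  W ⇒ negate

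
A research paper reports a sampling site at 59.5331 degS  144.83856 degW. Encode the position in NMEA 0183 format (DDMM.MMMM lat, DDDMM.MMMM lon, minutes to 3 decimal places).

Latitude: 59° + 0.533100 × 60 = 59° 31.98600′
Longitude: fractional part 0.838560 → 50.31360 minutes

5931.986,S / 14450.314,W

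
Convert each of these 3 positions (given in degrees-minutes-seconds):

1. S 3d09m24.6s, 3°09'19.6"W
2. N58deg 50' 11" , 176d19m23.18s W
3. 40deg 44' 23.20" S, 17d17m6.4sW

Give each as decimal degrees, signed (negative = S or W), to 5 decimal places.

1. -3.15683, -3.15544
2. 58.83639, -176.32311
3. -40.73978, -17.28511

Point 1:
  φ: 9′ + 24.6″ = 9.41000′; 3 + 9.41000/60 = 3.156833
  S → negative
  Lon: 3 + 9/60 + 19.6/3600 = 3.155444
  hemisphere W, so the sign is −
Point 2:
  φ: 58° + 50/60 + 11/3600 = 58 + 0.833333 + 0.003056 = 58.836389
  N ⇒ keep positive
  Lon: 176° + 19/60 + 23.18/3600 = 176 + 0.316667 + 0.006439 = 176.323106
  W ⇒ negate
Point 3:
  φ: 40 + 44/60 + 23.2/3600 = 40.739778
  hemisphere S, so the sign is −
  Lon: 17 + 17/60 + 6.4/3600 = 17.285111
  hemisphere W, so the sign is −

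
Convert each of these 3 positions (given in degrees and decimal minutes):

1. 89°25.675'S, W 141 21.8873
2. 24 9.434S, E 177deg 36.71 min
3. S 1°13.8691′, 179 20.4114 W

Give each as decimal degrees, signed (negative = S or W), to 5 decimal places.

Point 1:
  φ: 89 + 25.675/60 = 89.427917
  S ⇒ negate
  λ: 21.8873′ = 0.364788°; total 141.364788
  W ⇒ negate
Point 2:
  φ: 9.434′ = 0.157233°; total 24.157233
  S → negative
  λ: 177 + 36.71/60 = 177.611833
  E ⇒ keep positive
Point 3:
  Lat: 1 + 13.8691/60 = 1.231152
  S → negative
  λ: 20.4114′ = 0.340190°; total 179.340190
  W → negative

1. -89.42792, -141.36479
2. -24.15723, 177.61183
3. -1.23115, -179.34019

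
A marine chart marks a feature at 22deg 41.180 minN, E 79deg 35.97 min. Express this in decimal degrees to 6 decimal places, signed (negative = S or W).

22.686333, 79.599500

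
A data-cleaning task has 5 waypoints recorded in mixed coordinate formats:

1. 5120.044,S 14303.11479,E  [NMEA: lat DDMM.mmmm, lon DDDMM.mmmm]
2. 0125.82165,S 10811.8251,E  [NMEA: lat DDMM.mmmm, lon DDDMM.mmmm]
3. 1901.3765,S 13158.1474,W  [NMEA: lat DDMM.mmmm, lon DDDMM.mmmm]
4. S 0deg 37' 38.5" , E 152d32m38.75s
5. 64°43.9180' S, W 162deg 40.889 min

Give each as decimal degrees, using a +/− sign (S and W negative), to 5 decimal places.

1. -51.33407, 143.05191
2. -1.43036, 108.19709
3. -19.02294, -131.96912
4. -0.62736, 152.54410
5. -64.73197, -162.68148

Point 1:
  Latitude: split at 2 digits → 51° and 20.044′; 51 + 20.044/60 = 51.334067
  S → negative
  λ: degrees = first 3 digits = 143, minutes = 3.11479; 143 + 3.11479/60 = 143.051913
  E ⇒ keep positive
Point 2:
  φ: degrees = first 2 digits = 1, minutes = 25.82165; 1 + 25.82165/60 = 1.430361
  hemisphere S, so the sign is −
  λ: degrees = first 3 digits = 108, minutes = 11.8251; 108 + 11.8251/60 = 108.197085
  E → positive
Point 3:
  Latitude: split at 2 digits → 19° and 1.3765′; 19 + 1.3765/60 = 19.022942
  S → negative
  λ: degrees = first 3 digits = 131, minutes = 58.1474; 131 + 58.1474/60 = 131.969123
  hemisphere W, so the sign is −
Point 4:
  Latitude: 0 + 37/60 + 38.5/3600 = 0.627361
  hemisphere S, so the sign is −
  Lon: 152° + 32/60 + 38.75/3600 = 152 + 0.533333 + 0.010764 = 152.544097
  E ⇒ keep positive
Point 5:
  Lat: 43.918′ = 0.731967°; total 64.731967
  hemisphere S, so the sign is −
  λ: 40.889′ = 0.681483°; total 162.681483
  W ⇒ negate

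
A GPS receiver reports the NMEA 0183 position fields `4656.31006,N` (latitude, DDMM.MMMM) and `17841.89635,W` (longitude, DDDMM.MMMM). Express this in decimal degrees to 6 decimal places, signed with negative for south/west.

46.938501, -178.698273

φ: split at 2 digits → 46° and 56.31006′; 46 + 56.31006/60 = 46.9385010
N → positive
λ: degrees = first 3 digits = 178, minutes = 41.89635; 178 + 41.89635/60 = 178.6982725
W ⇒ negate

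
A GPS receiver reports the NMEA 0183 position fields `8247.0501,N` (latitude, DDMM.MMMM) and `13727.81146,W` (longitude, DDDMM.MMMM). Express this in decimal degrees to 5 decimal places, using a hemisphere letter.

Lat: split at 2 digits → 82° and 47.0501′; 82 + 47.0501/60 = 82.784168
Longitude: degrees = first 3 digits = 137, minutes = 27.81146; 137 + 27.81146/60 = 137.463524

82.78417° N, 137.46352° W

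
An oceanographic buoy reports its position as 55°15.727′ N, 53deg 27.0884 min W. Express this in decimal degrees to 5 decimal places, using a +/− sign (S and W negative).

55.26212, -53.45147

φ: 15.727′ = 0.262117°; total 55.262117
N ⇒ keep positive
Longitude: 53 + 27.0884/60 = 53.451473
W ⇒ negate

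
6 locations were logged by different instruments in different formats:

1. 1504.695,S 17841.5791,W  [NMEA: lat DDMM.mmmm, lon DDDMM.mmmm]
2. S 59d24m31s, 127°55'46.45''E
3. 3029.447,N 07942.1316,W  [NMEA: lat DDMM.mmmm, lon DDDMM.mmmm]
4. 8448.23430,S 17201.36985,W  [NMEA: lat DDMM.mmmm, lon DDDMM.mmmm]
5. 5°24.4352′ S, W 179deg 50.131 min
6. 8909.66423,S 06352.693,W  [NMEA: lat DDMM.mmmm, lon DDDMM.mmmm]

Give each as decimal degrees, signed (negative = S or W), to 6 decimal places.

Point 1:
  Lat: degrees = first 2 digits = 15, minutes = 4.695; 15 + 4.695/60 = 15.0782500
  S → negative
  Longitude: degrees = first 3 digits = 178, minutes = 41.5791; 178 + 41.5791/60 = 178.6929850
  W ⇒ negate
Point 2:
  Lat: 59° + 24/60 + 31/3600 = 59 + 0.400000 + 0.008611 = 59.4086111
  S → negative
  Longitude: 127° + 55/60 + 46.45/3600 = 127 + 0.916667 + 0.012903 = 127.9295694
  E → positive
Point 3:
  Latitude: split at 2 digits → 30° and 29.447′; 30 + 29.447/60 = 30.4907833
  N ⇒ keep positive
  Lon: split at 3 digits → 079° and 42.1316′; 79 + 42.1316/60 = 79.7021933
  W → negative
Point 4:
  Latitude: degrees = first 2 digits = 84, minutes = 48.2343; 84 + 48.2343/60 = 84.8039050
  S → negative
  Lon: degrees = first 3 digits = 172, minutes = 1.36985; 172 + 1.36985/60 = 172.0228308
  W ⇒ negate
Point 5:
  φ: 5 + 24.4352/60 = 5.4072533
  S → negative
  Longitude: 179 + 50.131/60 = 179.8355167
  hemisphere W, so the sign is −
Point 6:
  Latitude: split at 2 digits → 89° and 9.66423′; 89 + 9.66423/60 = 89.1610705
  hemisphere S, so the sign is −
  Longitude: split at 3 digits → 063° and 52.693′; 63 + 52.693/60 = 63.8782167
  W ⇒ negate

1. -15.078250, -178.692985
2. -59.408611, 127.929569
3. 30.490783, -79.702193
4. -84.803905, -172.022831
5. -5.407253, -179.835517
6. -89.161071, -63.878217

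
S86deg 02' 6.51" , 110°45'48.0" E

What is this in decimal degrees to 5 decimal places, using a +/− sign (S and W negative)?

-86.03514, 110.76333

Lat: 86 + 2/60 + 6.51/3600 = 86.035142
hemisphere S, so the sign is −
Lon: 45′ + 48″ = 45.80000′; 110 + 45.80000/60 = 110.763333
E → positive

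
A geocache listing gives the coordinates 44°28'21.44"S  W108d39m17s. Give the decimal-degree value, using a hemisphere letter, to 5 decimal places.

44.47262° S, 108.65472° W

Latitude: 44° + 28/60 + 21.44/3600 = 44 + 0.466667 + 0.005956 = 44.472622
Longitude: 108 + 39/60 + 17/3600 = 108.654722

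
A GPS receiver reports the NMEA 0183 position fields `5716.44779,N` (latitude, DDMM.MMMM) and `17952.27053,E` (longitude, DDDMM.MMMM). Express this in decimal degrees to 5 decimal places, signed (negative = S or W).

57.27413, 179.87118

Latitude: degrees = first 2 digits = 57, minutes = 16.44779; 57 + 16.44779/60 = 57.274130
N ⇒ keep positive
λ: split at 3 digits → 179° and 52.27053′; 179 + 52.27053/60 = 179.871176
E → positive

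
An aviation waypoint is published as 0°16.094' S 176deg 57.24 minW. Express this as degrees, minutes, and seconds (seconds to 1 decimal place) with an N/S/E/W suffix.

0°16′5.6″ S, 176°57′14.4″ W

φ: fractional minutes 0.09400 × 60 = 5.640″
Lon: fractional minutes 0.24000 × 60 = 14.400″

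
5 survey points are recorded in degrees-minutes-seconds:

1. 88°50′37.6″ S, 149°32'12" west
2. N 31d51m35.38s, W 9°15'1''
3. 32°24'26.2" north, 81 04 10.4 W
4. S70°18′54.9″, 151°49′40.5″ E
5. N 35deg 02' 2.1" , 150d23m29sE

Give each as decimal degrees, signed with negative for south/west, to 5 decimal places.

Point 1:
  Lat: 88° + 50/60 + 37.6/3600 = 88 + 0.833333 + 0.010444 = 88.843778
  S → negative
  Longitude: 32′ + 12″ = 32.20000′; 149 + 32.20000/60 = 149.536667
  W → negative
Point 2:
  Lat: 31° + 51/60 + 35.38/3600 = 31 + 0.850000 + 0.009828 = 31.859828
  N → positive
  Longitude: 15′ + 1″ = 15.01667′; 9 + 15.01667/60 = 9.250278
  hemisphere W, so the sign is −
Point 3:
  φ: 32 + 24/60 + 26.2/3600 = 32.407278
  N ⇒ keep positive
  λ: 4′ + 10.4″ = 4.17333′; 81 + 4.17333/60 = 81.069556
  W ⇒ negate
Point 4:
  φ: 70° + 18/60 + 54.9/3600 = 70 + 0.300000 + 0.015250 = 70.315250
  hemisphere S, so the sign is −
  Longitude: 151 + 49/60 + 40.5/3600 = 151.827917
  E ⇒ keep positive
Point 5:
  Lat: 35° + 2/60 + 2.1/3600 = 35 + 0.033333 + 0.000583 = 35.033917
  N → positive
  λ: 23′ + 29″ = 23.48333′; 150 + 23.48333/60 = 150.391389
  E ⇒ keep positive

1. -88.84378, -149.53667
2. 31.85983, -9.25028
3. 32.40728, -81.06956
4. -70.31525, 151.82792
5. 35.03392, 150.39139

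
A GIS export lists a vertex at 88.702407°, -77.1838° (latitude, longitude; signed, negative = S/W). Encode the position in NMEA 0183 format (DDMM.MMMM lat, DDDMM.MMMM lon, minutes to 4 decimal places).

Latitude: minutes = (88.702407 − 88) × 60 = 42.144420
Longitude is negative → W; |value| = 77.183800
Lon: fractional part 0.183800 → 11.028000 minutes

8842.1444,N / 07711.0280,W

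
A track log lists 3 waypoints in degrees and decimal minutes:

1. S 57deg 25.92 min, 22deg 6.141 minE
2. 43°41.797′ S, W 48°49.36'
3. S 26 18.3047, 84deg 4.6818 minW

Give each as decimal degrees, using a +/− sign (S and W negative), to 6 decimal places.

1. -57.432000, 22.102350
2. -43.696617, -48.822667
3. -26.305078, -84.078030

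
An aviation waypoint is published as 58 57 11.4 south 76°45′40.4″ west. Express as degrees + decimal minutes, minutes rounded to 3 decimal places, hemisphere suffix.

Lat: seconds/60 = 0.19000; minutes = 57 + 0.19000 = 57.19000
λ: seconds/60 = 0.67333; minutes = 45 + 0.67333 = 45.67333

58° 57.190′ S, 76° 45.673′ W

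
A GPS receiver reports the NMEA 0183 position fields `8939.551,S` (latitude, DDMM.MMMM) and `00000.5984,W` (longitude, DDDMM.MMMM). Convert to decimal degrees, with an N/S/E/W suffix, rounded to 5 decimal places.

89.65918° S, 0.00997° W

φ: split at 2 digits → 89° and 39.551′; 89 + 39.551/60 = 89.659183
λ: split at 3 digits → 000° and 0.5984′; 0 + 0.5984/60 = 0.009973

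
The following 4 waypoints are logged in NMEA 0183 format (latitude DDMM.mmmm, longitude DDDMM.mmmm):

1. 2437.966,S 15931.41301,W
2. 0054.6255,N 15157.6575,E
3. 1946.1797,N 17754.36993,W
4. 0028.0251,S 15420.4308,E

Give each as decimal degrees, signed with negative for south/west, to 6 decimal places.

Point 1:
  φ: split at 2 digits → 24° and 37.966′; 24 + 37.966/60 = 24.6327667
  hemisphere S, so the sign is −
  Longitude: split at 3 digits → 159° and 31.41301′; 159 + 31.41301/60 = 159.5235502
  hemisphere W, so the sign is −
Point 2:
  Lat: split at 2 digits → 00° and 54.6255′; 0 + 54.6255/60 = 0.9104250
  N → positive
  λ: split at 3 digits → 151° and 57.6575′; 151 + 57.6575/60 = 151.9609583
  E → positive
Point 3:
  Latitude: degrees = first 2 digits = 19, minutes = 46.1797; 19 + 46.1797/60 = 19.7696617
  N ⇒ keep positive
  Lon: split at 3 digits → 177° and 54.36993′; 177 + 54.36993/60 = 177.9061655
  W → negative
Point 4:
  Latitude: degrees = first 2 digits = 0, minutes = 28.0251; 0 + 28.0251/60 = 0.4670850
  hemisphere S, so the sign is −
  Lon: degrees = first 3 digits = 154, minutes = 20.4308; 154 + 20.4308/60 = 154.3405133
  E ⇒ keep positive

1. -24.632767, -159.523550
2. 0.910425, 151.960958
3. 19.769662, -177.906166
4. -0.467085, 154.340513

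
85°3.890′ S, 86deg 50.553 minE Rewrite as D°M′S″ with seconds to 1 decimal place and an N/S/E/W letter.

φ: 3.89000′ → 3′ and 0.89000 × 60 = 53.400″
Longitude: 50.55300′ → 50′ and 0.55300 × 60 = 33.180″

85°03′53.4″ S, 86°50′33.2″ E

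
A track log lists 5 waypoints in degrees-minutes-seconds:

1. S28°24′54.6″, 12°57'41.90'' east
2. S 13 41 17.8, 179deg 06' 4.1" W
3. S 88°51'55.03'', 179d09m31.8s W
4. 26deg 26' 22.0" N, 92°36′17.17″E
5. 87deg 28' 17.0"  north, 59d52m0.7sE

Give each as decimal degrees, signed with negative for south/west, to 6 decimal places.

1. -28.415167, 12.961639
2. -13.688278, -179.101139
3. -88.865286, -179.158833
4. 26.439444, 92.604769
5. 87.471389, 59.866861

Point 1:
  Latitude: 28° + 24/60 + 54.6/3600 = 28 + 0.400000 + 0.015167 = 28.4151667
  S ⇒ negate
  Lon: 57′ + 41.9″ = 57.69833′; 12 + 57.69833/60 = 12.9616389
  E ⇒ keep positive
Point 2:
  Lat: 41′ + 17.8″ = 41.29667′; 13 + 41.29667/60 = 13.6882778
  S → negative
  Longitude: 179° + 6/60 + 4.1/3600 = 179 + 0.100000 + 0.001139 = 179.1011389
  W → negative
Point 3:
  φ: 88° + 51/60 + 55.03/3600 = 88 + 0.850000 + 0.015286 = 88.8652861
  S → negative
  λ: 9′ + 31.8″ = 9.53000′; 179 + 9.53000/60 = 179.1588333
  W ⇒ negate
Point 4:
  Lat: 26 + 26/60 + 22/3600 = 26.4394444
  N → positive
  λ: 92 + 36/60 + 17.17/3600 = 92.6047694
  E ⇒ keep positive
Point 5:
  Latitude: 87 + 28/60 + 17/3600 = 87.4713889
  N ⇒ keep positive
  Lon: 52′ + 0.7″ = 52.01167′; 59 + 52.01167/60 = 59.8668611
  E ⇒ keep positive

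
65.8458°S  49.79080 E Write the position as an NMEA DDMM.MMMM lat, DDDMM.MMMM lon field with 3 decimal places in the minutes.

φ: minutes = (65.845800 − 65) × 60 = 50.74800
λ: minutes = (49.790800 − 49) × 60 = 47.44800

6550.748,S / 04947.448,E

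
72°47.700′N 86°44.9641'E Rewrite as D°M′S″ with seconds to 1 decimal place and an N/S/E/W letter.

72°47′42.0″ N, 86°44′57.8″ E

φ: 47.70000′ → 47′ and 0.70000 × 60 = 42.000″
Longitude: 44.96410′ → 44′ and 0.96410 × 60 = 57.846″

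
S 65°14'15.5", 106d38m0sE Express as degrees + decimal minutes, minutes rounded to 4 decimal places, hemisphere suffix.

Latitude: seconds/60 = 0.25833; minutes = 14 + 0.25833 = 14.258333
Lon: 38 + 0/60 = 38.000000′

65° 14.2583′ S, 106° 38.0000′ E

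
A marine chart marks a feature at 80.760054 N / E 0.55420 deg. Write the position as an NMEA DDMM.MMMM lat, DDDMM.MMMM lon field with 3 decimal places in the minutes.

Lat: minutes = (80.760054 − 80) × 60 = 45.60324
Longitude: 0° + 0.554200 × 60 = 0° 33.25200′

8045.603,N / 00033.252,E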